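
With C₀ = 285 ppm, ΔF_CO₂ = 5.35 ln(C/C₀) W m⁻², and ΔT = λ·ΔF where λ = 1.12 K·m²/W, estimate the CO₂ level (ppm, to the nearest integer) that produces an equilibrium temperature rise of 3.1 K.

C ≈ 478 ppm

Required forcing: ΔF = ΔT/λ = 3.1/1.12 = 2.7679 W/m².
Then ln(C/285) = ΔF/5.35 = 2.7679/5.35 = 0.51736.
So C = 285 × e^0.51736 = 285 × 1.67759 = 478.11 ppm.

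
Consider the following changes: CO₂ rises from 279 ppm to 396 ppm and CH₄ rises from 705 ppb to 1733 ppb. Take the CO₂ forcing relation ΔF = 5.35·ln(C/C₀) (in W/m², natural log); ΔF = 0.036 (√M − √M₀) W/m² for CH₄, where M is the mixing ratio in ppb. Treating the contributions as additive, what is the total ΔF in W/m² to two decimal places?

CO₂: 5.35 × ln(396/279) = 5.35 × ln(1.41935) = 5.35 × 0.35020 = 1.8736 W/m².
CH₄: 0.036 × (√1733 − √705) = 0.036 × (41.6293 − 26.5518) = 0.036 × 15.0775 = 0.5428 W/m².
Total ΔF = 1.8736 + 0.5428 = 2.4164 W/m².

ΔF = 2.42 W/m²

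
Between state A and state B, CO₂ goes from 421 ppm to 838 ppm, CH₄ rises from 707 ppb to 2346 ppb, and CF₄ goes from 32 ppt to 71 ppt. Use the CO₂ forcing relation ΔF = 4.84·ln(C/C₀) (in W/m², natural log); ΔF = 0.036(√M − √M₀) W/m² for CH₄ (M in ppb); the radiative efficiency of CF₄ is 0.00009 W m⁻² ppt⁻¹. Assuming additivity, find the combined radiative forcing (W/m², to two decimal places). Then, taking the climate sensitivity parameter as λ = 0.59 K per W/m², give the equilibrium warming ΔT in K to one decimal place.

CO₂: 4.84 × ln(838/421) = 4.84 × ln(1.99050) = 4.84 × 0.68839 = 3.3318 W/m².
CH₄: 0.036 × (√2346 − √707) = 0.036 × (48.4355 − 26.5895) = 0.036 × 21.8460 = 0.7865 W/m².
CF₄: ΔF = 0.00009 × (71 − 32) = 0.00009 × 39 = 0.0035 W/m².
Total ΔF = 3.3318 + 0.7865 + 0.0035 = 4.1218 W/m².
ΔT = λ ΔF = 0.59 × 4.12 = 2.4308 K.

ΔF = 4.12 W/m²; ΔT = 2.4 K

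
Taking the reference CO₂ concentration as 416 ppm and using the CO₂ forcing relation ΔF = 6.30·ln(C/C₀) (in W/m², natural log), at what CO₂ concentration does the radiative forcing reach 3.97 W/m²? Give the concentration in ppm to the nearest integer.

Set 6.30 ln(C/416) = 3.97, so ln(C/416) = 3.97/6.30 = 0.63016.
Then C/416 = e^0.63016 = 1.87791, giving C = 416 × 1.87791 = 781.21 ppm.

C ≈ 781 ppm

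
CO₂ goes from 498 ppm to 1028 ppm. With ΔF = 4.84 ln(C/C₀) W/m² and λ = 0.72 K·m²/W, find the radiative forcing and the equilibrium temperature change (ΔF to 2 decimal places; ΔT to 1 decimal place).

ΔF = 3.51 W/m²; ΔT = 2.5 K

CO₂: 4.84 × ln(1028/498) = 4.84 × ln(2.06426) = 4.84 × 0.72477 = 3.5079 W/m².
ΔT = λ ΔF = 0.72 × 3.51 = 2.5272 K.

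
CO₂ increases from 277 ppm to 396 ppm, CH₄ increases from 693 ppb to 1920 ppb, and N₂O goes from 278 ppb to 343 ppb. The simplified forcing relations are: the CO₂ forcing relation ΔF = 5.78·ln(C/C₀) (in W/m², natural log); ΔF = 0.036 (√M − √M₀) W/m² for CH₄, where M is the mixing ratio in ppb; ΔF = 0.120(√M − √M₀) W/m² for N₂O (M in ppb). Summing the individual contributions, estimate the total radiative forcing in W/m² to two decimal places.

CO₂: 5.78 × ln(396/277) = 5.78 × ln(1.42960) = 5.78 × 0.35739 = 2.0657 W/m².
CH₄: 0.036 × (√1920 − √693) = 0.036 × (43.8178 − 26.3249) = 0.036 × 17.4929 = 0.6297 W/m².
N₂O: 0.120 × (√343 − √278) = 0.120 × (18.5203 − 16.6733) = 0.120 × 1.8470 = 0.2216 W/m².
Total ΔF = 2.0657 + 0.6297 + 0.2216 = 2.9170 W/m².

ΔF = 2.92 W/m²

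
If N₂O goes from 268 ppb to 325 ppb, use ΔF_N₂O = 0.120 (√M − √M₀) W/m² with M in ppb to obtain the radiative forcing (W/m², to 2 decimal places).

N₂O: 0.120 × (√325 − √268) = 0.120 × (18.0278 − 16.3707) = 0.120 × 1.6571 = 0.1989 W/m².

ΔF = 0.20 W/m²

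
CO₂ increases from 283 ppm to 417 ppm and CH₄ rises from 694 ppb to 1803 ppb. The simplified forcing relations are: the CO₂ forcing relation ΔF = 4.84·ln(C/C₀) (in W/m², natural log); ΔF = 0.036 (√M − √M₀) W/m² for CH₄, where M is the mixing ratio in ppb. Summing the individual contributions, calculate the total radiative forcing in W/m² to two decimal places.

ΔF = 2.46 W/m²

CO₂: 4.84 × ln(417/283) = 4.84 × ln(1.47350) = 4.84 × 0.38764 = 1.8762 W/m².
CH₄: 0.036 × (√1803 − √694) = 0.036 × (42.4617 − 26.3439) = 0.036 × 16.1178 = 0.5802 W/m².
Total ΔF = 1.8762 + 0.5802 = 2.4564 W/m².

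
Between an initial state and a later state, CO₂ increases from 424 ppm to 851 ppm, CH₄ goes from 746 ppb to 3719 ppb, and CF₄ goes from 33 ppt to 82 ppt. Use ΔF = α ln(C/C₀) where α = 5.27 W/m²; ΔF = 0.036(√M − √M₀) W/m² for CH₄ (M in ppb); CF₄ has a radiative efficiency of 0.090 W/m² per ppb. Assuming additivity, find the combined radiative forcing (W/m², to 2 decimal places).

ΔF = 4.89 W/m²

CO₂: 5.27 × ln(851/424) = 5.27 × ln(2.00708) = 5.27 × 0.69668 = 3.6715 W/m².
CH₄: 0.036 × (√3719 − √746) = 0.036 × (60.9836 − 27.3130) = 0.036 × 33.6706 = 1.2121 W/m².
CF₄: Δ = 82 − 33 = 49 ppt = 0.049 ppb; ΔF = 0.090 × 0.049 = 0.0044 W/m².
Total ΔF = 3.6715 + 1.2121 + 0.0044 = 4.8880 W/m².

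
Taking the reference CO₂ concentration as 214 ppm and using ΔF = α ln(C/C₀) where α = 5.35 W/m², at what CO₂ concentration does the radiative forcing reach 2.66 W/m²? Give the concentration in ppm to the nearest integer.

C ≈ 352 ppm

Set 5.35 ln(C/214) = 2.66, so ln(C/214) = 2.66/5.35 = 0.49720.
Then C/214 = e^0.49720 = 1.64411, giving C = 214 × 1.64411 = 351.84 ppm.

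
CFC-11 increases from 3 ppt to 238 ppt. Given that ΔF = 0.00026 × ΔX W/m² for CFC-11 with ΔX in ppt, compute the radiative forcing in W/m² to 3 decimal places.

ΔF = 0.061 W/m²

CFC-11: ΔF = 0.00026 × (238 − 3) = 0.00026 × 235 = 0.0611 W/m².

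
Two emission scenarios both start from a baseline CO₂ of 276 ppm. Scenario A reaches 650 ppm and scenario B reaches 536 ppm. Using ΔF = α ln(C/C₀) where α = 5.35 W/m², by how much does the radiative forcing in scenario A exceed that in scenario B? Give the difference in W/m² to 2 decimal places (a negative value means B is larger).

ΔF_A − ΔF_B = 1.03 W/m²

ΔF_A = 5.35 ln(650/276) = 5.35 × 0.85657 = 4.5826 W/m².
ΔF_B = 5.35 ln(536/276) = 5.35 × 0.66373 = 3.5510 W/m².
Difference: 4.5826 − 3.5510 = 1.0316 W/m².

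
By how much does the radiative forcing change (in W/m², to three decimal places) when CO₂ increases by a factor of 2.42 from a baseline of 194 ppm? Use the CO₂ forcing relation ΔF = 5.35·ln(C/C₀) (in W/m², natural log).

ΔF = 4.728 W/m²

Because the forcing depends only on the ratio C/C₀, the initial concentration does not enter.
ΔF = 5.35 × ln(2.42) = 5.35 × 0.88377 = 4.7282 W/m².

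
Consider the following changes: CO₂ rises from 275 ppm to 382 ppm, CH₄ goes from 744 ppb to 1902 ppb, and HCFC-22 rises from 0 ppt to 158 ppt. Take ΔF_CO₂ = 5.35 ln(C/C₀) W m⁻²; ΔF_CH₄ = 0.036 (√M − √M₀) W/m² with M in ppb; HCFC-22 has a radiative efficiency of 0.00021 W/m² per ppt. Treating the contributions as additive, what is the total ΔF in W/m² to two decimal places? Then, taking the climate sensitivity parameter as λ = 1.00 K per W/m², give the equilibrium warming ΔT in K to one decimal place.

CO₂: 5.35 × ln(382/275) = 5.35 × ln(1.38909) = 5.35 × 0.32865 = 1.7583 W/m².
CH₄: 0.036 × (√1902 − √744) = 0.036 × (43.6119 − 27.2764) = 0.036 × 16.3355 = 0.5881 W/m².
HCFC-22: ΔF = 0.00021 × (158 − 0) = 0.00021 × 158 = 0.0332 W/m².
Total ΔF = 1.7583 + 0.5881 + 0.0332 = 2.3796 W/m².
ΔT = λ ΔF = 1.00 × 2.38 = 2.3800 K.

ΔF = 2.38 W/m²; ΔT = 2.4 K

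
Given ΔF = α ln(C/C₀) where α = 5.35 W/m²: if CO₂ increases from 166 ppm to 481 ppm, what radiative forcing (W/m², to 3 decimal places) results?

ΔF = 5.692 W/m²

CO₂: 5.35 × ln(481/166) = 5.35 × ln(2.89759) = 5.35 × 1.06388 = 5.6918 W/m².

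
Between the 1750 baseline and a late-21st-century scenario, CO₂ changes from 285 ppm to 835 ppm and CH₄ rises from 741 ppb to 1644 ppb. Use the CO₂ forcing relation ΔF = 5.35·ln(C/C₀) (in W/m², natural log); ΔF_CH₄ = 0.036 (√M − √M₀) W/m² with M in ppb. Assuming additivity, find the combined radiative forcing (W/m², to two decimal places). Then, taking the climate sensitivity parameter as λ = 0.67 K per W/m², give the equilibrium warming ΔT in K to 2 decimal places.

CO₂: 5.35 × ln(835/285) = 5.35 × ln(2.92982) = 5.35 × 1.07494 = 5.7509 W/m².
CH₄: 0.036 × (√1644 − √741) = 0.036 × (40.5463 − 27.2213) = 0.036 × 13.3250 = 0.4797 W/m².
Total ΔF = 5.7509 + 0.4797 = 6.2306 W/m².
ΔT = λ ΔF = 0.67 × 6.23 = 4.1741 K.

ΔF = 6.23 W/m²; ΔT = 4.17 K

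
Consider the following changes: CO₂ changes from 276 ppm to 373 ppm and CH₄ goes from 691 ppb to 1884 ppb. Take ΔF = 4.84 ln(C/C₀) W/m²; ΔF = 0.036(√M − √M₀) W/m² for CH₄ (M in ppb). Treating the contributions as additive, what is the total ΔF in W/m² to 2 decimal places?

CO₂: 4.84 × ln(373/276) = 4.84 × ln(1.35145) = 4.84 × 0.30118 = 1.4577 W/m².
CH₄: 0.036 × (√1884 − √691) = 0.036 × (43.4051 − 26.2869) = 0.036 × 17.1182 = 0.6163 W/m².
Total ΔF = 1.4577 + 0.6163 = 2.0740 W/m².

ΔF = 2.07 W/m²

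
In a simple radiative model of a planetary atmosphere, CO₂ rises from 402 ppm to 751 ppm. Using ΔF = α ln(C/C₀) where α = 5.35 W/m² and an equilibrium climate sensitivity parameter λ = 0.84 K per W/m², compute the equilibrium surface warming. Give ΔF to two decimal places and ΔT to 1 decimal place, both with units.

ΔF = 3.34 W/m²; ΔT = 2.8 K

CO₂: 5.35 × ln(751/402) = 5.35 × ln(1.86816) = 5.35 × 0.62495 = 3.3435 W/m².
ΔT = λ ΔF = 0.84 × 3.34 = 2.8056 K.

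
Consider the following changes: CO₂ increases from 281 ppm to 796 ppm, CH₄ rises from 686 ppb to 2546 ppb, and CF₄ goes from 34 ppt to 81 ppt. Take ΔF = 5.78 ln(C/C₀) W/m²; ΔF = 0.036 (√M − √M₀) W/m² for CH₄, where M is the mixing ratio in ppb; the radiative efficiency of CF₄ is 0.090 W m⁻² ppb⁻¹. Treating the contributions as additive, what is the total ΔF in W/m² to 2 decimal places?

CO₂: 5.78 × ln(796/281) = 5.78 × ln(2.83274) = 5.78 × 1.04124 = 6.0184 W/m².
CH₄: 0.036 × (√2546 − √686) = 0.036 × (50.4579 − 26.1916) = 0.036 × 24.2663 = 0.8736 W/m².
CF₄: Δ = 81 − 34 = 47 ppt = 0.047 ppb; ΔF = 0.090 × 0.047 = 0.0042 W/m².
Total ΔF = 6.0184 + 0.8736 + 0.0042 = 6.8962 W/m².

ΔF = 6.90 W/m²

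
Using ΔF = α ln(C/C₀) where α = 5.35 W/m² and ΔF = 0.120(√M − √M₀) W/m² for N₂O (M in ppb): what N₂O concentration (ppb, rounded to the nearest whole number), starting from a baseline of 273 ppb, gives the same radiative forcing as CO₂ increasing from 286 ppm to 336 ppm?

CO₂ forcing: 5.35 × ln(336/286) = 5.35 × 0.161119 = 0.86199 W/m².
Set 0.120(√M − √273) = 0.86199: √M = 0.86199/0.120 + √273 = 7.1833 + 16.5227 = 23.7060.
M = (23.7060)² = 561.97 ppb.

M ≈ 562 ppb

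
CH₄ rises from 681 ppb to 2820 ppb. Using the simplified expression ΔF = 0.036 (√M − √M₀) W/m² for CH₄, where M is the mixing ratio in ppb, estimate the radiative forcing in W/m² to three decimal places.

ΔF = 0.972 W/m²

CH₄: 0.036 × (√2820 − √681) = 0.036 × (53.1037 − 26.0960) = 0.036 × 27.0077 = 0.9723 W/m².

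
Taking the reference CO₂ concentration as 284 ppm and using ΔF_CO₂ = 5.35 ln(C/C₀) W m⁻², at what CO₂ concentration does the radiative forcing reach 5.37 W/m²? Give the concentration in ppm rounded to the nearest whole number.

C ≈ 775 ppm

Set 5.35 ln(C/284) = 5.37, so ln(C/284) = 5.37/5.35 = 1.00374.
Then C/284 = e^1.00374 = 2.72847, giving C = 284 × 2.72847 = 774.89 ppm.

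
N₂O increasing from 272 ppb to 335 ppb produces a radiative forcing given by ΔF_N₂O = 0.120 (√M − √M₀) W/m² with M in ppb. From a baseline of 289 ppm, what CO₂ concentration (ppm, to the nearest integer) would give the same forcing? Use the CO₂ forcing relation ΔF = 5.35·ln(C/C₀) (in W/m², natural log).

N₂O forcing: 0.120 × (√335 − √272) = 0.120 × (18.3030 − 16.4924) = 0.120 × 1.8106 = 0.21727 W/m².
Set 5.35 ln(C/289) = 0.21727: ln(C/289) = 0.21727/5.35 = 0.04061, so C = 289 × e^0.04061 = 289 × 1.04145 = 300.98 ppm.

C ≈ 301 ppm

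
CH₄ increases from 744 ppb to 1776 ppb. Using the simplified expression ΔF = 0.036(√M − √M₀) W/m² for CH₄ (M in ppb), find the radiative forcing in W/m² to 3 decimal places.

CH₄: 0.036 × (√1776 − √744) = 0.036 × (42.1426 − 27.2764) = 0.036 × 14.8662 = 0.5352 W/m².

ΔF = 0.535 W/m²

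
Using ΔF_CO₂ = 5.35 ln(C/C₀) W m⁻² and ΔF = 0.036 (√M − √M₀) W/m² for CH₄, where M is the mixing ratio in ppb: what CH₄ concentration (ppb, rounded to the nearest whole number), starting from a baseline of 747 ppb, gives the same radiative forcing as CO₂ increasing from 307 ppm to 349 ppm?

M ≈ 2152 ppb

CO₂ forcing: 5.35 × ln(349/307) = 5.35 × 0.128224 = 0.68600 W/m².
Set 0.036(√M − √747) = 0.68600: √M = 0.68600/0.036 + √747 = 19.0556 + 27.3313 = 46.3869.
M = (46.3869)² = 2151.74 ppb.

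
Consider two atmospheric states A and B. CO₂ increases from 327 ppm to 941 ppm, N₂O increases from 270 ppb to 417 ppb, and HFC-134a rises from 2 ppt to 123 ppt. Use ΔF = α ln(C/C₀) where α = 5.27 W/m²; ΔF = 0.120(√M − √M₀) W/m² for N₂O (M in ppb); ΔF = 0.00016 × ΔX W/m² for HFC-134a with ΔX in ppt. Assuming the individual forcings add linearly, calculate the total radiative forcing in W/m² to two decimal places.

CO₂: 5.27 × ln(941/327) = 5.27 × ln(2.87768) = 5.27 × 1.05698 = 5.5703 W/m².
N₂O: 0.120 × (√417 − √270) = 0.120 × (20.4206 − 16.4317) = 0.120 × 3.9889 = 0.4787 W/m².
HFC-134a: ΔF = 0.00016 × (123 − 2) = 0.00016 × 121 = 0.0194 W/m².
Total ΔF = 5.5703 + 0.4787 + 0.0194 = 6.0684 W/m².

ΔF = 6.07 W/m²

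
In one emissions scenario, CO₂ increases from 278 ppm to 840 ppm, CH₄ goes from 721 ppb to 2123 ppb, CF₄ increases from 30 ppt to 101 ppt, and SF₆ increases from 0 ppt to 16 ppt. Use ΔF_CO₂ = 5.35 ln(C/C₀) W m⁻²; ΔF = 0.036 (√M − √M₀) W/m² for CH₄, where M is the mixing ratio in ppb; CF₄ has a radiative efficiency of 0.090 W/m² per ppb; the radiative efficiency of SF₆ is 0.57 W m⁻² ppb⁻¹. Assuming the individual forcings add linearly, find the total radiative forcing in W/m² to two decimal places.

CO₂: 5.35 × ln(840/278) = 5.35 × ln(3.02158) = 5.35 × 1.10578 = 5.9159 W/m².
CH₄: 0.036 × (√2123 − √721) = 0.036 × (46.0760 − 26.8514) = 0.036 × 19.2246 = 0.6921 W/m².
CF₄: Δ = 101 − 30 = 71 ppt = 0.071 ppb; ΔF = 0.090 × 0.071 = 0.0064 W/m².
SF₆: Δ = 16 − 0 = 16 ppt = 0.016 ppb; ΔF = 0.57 × 0.016 = 0.0091 W/m².
Total ΔF = 5.9159 + 0.6921 + 0.0064 + 0.0091 = 6.6235 W/m².

ΔF = 6.62 W/m²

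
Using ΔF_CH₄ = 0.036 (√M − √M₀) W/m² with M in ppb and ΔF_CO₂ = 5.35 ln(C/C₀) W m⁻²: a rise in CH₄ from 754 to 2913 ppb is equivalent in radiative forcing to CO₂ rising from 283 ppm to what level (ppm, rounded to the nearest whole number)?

C ≈ 338 ppm

CH₄ forcing: 0.036 × (√2913 − √754) = 0.036 × (53.9722 − 27.4591) = 0.036 × 26.5131 = 0.95447 W/m².
Set 5.35 ln(C/283) = 0.95447: ln(C/283) = 0.95447/5.35 = 0.17841, so C = 283 × e^0.17841 = 283 × 1.19532 = 338.28 ppm.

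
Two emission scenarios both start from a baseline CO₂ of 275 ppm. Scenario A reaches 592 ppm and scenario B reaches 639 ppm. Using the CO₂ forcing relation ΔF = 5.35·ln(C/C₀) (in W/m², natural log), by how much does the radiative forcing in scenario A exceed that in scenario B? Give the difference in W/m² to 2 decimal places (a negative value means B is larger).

ΔF_A = 5.35 ln(592/275) = 5.35 × 0.76674 = 4.1021 W/m².
ΔF_B = 5.35 ln(639/275) = 5.35 × 0.84313 = 4.5107 W/m².
Difference: 4.1021 − 4.5107 = -0.4086 W/m².

ΔF_A − ΔF_B = -0.41 W/m²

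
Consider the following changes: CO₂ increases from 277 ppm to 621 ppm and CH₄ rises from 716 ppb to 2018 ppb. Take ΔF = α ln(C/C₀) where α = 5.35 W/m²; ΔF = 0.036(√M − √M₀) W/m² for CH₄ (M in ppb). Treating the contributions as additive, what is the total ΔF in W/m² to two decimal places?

CO₂: 5.35 × ln(621/277) = 5.35 × ln(2.24188) = 5.35 × 0.80731 = 4.3191 W/m².
CH₄: 0.036 × (√2018 − √716) = 0.036 × (44.9222 − 26.7582) = 0.036 × 18.1640 = 0.6539 W/m².
Total ΔF = 4.3191 + 0.6539 = 4.9730 W/m².

ΔF = 4.97 W/m²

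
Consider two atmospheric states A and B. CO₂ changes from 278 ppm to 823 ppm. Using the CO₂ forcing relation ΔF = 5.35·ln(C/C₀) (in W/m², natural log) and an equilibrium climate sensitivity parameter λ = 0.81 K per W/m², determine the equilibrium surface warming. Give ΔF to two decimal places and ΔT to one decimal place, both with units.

CO₂: 5.35 × ln(823/278) = 5.35 × ln(2.96043) = 5.35 × 1.08533 = 5.8065 W/m².
ΔT = λ ΔF = 0.81 × 5.81 = 4.7061 K.

ΔF = 5.81 W/m²; ΔT = 4.7 K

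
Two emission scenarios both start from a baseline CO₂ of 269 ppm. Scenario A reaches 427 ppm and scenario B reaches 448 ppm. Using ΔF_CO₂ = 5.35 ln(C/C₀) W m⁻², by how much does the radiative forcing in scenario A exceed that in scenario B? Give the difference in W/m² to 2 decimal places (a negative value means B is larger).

ΔF_A = 5.35 ln(427/269) = 5.35 × 0.46207 = 2.4721 W/m².
ΔF_B = 5.35 ln(448/269) = 5.35 × 0.51008 = 2.7289 W/m².
Difference: 2.4721 − 2.7289 = -0.2568 W/m².

ΔF_A − ΔF_B = -0.26 W/m²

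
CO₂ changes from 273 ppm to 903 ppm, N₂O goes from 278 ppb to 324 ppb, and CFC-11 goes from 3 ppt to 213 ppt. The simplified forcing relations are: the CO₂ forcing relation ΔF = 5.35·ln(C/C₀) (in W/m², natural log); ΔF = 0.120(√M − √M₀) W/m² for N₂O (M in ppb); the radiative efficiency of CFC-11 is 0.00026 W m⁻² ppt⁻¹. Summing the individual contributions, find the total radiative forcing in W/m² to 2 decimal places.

CO₂: 5.35 × ln(903/273) = 5.35 × ln(3.30769) = 5.35 × 1.19625 = 6.3999 W/m².
N₂O: 0.120 × (√324 − √278) = 0.120 × (18.0000 − 16.6733) = 0.120 × 1.3267 = 0.1592 W/m².
CFC-11: ΔF = 0.00026 × (213 − 3) = 0.00026 × 210 = 0.0546 W/m².
Total ΔF = 6.3999 + 0.1592 + 0.0546 = 6.6137 W/m².

ΔF = 6.61 W/m²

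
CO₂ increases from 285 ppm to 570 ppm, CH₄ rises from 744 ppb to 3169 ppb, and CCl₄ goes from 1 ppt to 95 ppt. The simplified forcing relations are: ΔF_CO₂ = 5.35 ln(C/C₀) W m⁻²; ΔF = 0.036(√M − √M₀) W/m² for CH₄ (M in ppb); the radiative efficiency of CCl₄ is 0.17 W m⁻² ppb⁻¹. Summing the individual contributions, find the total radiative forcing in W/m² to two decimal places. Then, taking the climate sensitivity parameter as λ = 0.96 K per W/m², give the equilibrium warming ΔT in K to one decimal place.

CO₂: 5.35 × ln(570/285) = 5.35 × ln(2.00000) = 5.35 × 0.69315 = 3.7084 W/m².
CH₄: 0.036 × (√3169 − √744) = 0.036 × (56.2939 − 27.2764) = 0.036 × 29.0175 = 1.0446 W/m².
CCl₄: Δ = 95 − 1 = 94 ppt = 0.094 ppb; ΔF = 0.17 × 0.094 = 0.0160 W/m².
Total ΔF = 3.7084 + 1.0446 + 0.0160 = 4.7690 W/m².
ΔT = λ ΔF = 0.96 × 4.77 = 4.5792 K.

ΔF = 4.77 W/m²; ΔT = 4.6 K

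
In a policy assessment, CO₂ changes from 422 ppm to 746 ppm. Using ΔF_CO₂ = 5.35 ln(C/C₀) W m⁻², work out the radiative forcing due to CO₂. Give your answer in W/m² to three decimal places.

ΔF = 3.048 W/m²

CO₂: 5.35 × ln(746/422) = 5.35 × ln(1.76777) = 5.35 × 0.56972 = 3.0480 W/m².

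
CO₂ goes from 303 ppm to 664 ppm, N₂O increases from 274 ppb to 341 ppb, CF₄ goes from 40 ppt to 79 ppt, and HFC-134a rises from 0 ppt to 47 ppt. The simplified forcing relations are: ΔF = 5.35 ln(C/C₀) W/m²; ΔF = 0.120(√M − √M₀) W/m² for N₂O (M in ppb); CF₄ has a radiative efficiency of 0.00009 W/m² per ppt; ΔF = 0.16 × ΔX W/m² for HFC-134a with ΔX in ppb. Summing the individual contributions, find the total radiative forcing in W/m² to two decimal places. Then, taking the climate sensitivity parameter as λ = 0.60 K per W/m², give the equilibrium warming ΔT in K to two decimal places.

ΔF = 4.44 W/m²; ΔT = 2.66 K

CO₂: 5.35 × ln(664/303) = 5.35 × ln(2.19142) = 5.35 × 0.78455 = 4.1973 W/m².
N₂O: 0.120 × (√341 − √274) = 0.120 × (18.4662 − 16.5529) = 0.120 × 1.9133 = 0.2296 W/m².
CF₄: ΔF = 0.00009 × (79 − 40) = 0.00009 × 39 = 0.0035 W/m².
HFC-134a: Δ = 47 − 0 = 47 ppt = 0.047 ppb; ΔF = 0.16 × 0.047 = 0.0075 W/m².
Total ΔF = 4.1973 + 0.2296 + 0.0035 + 0.0075 = 4.4379 W/m².
ΔT = λ ΔF = 0.60 × 4.44 = 2.6640 K.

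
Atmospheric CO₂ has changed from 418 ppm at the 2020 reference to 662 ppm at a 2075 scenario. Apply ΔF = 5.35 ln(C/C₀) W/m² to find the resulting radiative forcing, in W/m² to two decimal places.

CO₂: 5.35 × ln(662/418) = 5.35 × ln(1.58373) = 5.35 × 0.45978 = 2.4598 W/m².

ΔF = 2.46 W/m²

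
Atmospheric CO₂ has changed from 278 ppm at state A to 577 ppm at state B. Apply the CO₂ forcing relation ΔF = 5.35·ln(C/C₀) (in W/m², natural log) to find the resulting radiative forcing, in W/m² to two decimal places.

CO₂: 5.35 × ln(577/278) = 5.35 × ln(2.07554) = 5.35 × 0.73022 = 3.9067 W/m².

ΔF = 3.91 W/m²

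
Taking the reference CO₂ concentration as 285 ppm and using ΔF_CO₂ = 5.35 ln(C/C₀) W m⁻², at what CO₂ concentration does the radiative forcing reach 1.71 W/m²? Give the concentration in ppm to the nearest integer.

C ≈ 392 ppm

Set 5.35 ln(C/285) = 1.71, so ln(C/285) = 1.71/5.35 = 0.31963.
Then C/285 = e^0.31963 = 1.37662, giving C = 285 × 1.37662 = 392.34 ppm.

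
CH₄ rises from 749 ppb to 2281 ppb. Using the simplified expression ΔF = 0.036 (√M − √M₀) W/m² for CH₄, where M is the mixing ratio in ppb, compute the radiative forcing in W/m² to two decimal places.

CH₄: 0.036 × (√2281 − √749) = 0.036 × (47.7598 − 27.3679) = 0.036 × 20.3919 = 0.7341 W/m².

ΔF = 0.73 W/m²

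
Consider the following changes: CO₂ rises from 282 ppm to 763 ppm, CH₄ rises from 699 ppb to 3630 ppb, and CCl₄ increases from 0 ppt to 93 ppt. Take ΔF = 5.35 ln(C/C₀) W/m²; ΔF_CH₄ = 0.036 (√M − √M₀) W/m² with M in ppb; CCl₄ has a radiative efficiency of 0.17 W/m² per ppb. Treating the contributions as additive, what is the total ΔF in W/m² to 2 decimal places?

ΔF = 6.56 W/m²

CO₂: 5.35 × ln(763/282) = 5.35 × ln(2.70567) = 5.35 × 0.99535 = 5.3251 W/m².
CH₄: 0.036 × (√3630 − √699) = 0.036 × (60.2495 − 26.4386) = 0.036 × 33.8109 = 1.2172 W/m².
CCl₄: Δ = 93 − 0 = 93 ppt = 0.093 ppb; ΔF = 0.17 × 0.093 = 0.0158 W/m².
Total ΔF = 5.3251 + 1.2172 + 0.0158 = 6.5581 W/m².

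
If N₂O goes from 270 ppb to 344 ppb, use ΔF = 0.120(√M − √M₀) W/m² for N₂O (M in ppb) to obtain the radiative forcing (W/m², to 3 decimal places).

ΔF = 0.254 W/m²

N₂O: 0.120 × (√344 − √270) = 0.120 × (18.5472 − 16.4317) = 0.120 × 2.1155 = 0.2539 W/m².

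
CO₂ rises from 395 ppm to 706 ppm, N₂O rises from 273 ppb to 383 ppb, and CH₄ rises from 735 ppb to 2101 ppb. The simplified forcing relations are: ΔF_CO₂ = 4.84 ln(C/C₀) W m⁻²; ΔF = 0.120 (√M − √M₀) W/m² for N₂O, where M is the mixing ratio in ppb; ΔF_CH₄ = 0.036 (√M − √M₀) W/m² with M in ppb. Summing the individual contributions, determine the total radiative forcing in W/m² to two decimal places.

ΔF = 3.85 W/m²

CO₂: 4.84 × ln(706/395) = 4.84 × ln(1.78734) = 4.84 × 0.58073 = 2.8107 W/m².
N₂O: 0.120 × (√383 − √273) = 0.120 × (19.5704 − 16.5227) = 0.120 × 3.0477 = 0.3657 W/m².
CH₄: 0.036 × (√2101 − √735) = 0.036 × (45.8367 − 27.1109) = 0.036 × 18.7258 = 0.6741 W/m².
Total ΔF = 2.8107 + 0.3657 + 0.6741 = 3.8505 W/m².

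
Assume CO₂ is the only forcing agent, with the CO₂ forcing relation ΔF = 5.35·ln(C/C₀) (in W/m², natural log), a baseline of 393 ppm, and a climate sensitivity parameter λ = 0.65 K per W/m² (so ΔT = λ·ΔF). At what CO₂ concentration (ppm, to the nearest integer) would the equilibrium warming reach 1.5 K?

Required forcing: ΔF = ΔT/λ = 1.5/0.65 = 2.3077 W/m².
Then ln(C/393) = ΔF/5.35 = 2.3077/5.35 = 0.43135.
So C = 393 × e^0.43135 = 393 × 1.53933 = 604.96 ppm.

C ≈ 605 ppm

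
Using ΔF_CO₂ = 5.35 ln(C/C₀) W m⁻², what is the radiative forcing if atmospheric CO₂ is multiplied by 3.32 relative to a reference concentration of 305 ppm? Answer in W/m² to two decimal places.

ΔF = 6.42 W/m²

Because the forcing depends only on the ratio C/C₀, the initial concentration does not enter.
ΔF = 5.35 × ln(3.32) = 5.35 × 1.19996 = 6.4198 W/m².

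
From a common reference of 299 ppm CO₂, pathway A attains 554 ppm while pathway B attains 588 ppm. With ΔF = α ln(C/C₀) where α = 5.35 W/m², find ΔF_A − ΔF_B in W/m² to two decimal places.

ΔF_A − ΔF_B = -0.32 W/m²

ΔF_A = 5.35 ln(554/299) = 5.35 × 0.61672 = 3.2995 W/m².
ΔF_B = 5.35 ln(588/299) = 5.35 × 0.67628 = 3.6181 W/m².
Difference: 3.2995 − 3.6181 = -0.3186 W/m².
(Equivalently, ΔF_A − ΔF_B = 5.35 ln(554/588) = 5.35 × -0.05956 = -0.3186 W/m².)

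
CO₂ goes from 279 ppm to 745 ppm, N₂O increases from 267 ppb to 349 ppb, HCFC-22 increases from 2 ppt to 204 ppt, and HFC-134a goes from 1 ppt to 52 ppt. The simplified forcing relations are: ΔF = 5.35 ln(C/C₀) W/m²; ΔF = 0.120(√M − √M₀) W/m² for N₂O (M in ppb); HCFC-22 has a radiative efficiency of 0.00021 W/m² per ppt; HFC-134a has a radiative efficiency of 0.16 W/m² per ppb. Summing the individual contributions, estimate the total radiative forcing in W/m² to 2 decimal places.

CO₂: 5.35 × ln(745/279) = 5.35 × ln(2.67025) = 5.35 × 0.98217 = 5.2546 W/m².
N₂O: 0.120 × (√349 − √267) = 0.120 × (18.6815 − 16.3401) = 0.120 × 2.3414 = 0.2810 W/m².
HCFC-22: ΔF = 0.00021 × (204 − 2) = 0.00021 × 202 = 0.0424 W/m².
HFC-134a: Δ = 52 − 1 = 51 ppt = 0.051 ppb; ΔF = 0.16 × 0.051 = 0.0082 W/m².
Total ΔF = 5.2546 + 0.2810 + 0.0424 + 0.0082 = 5.5862 W/m².

ΔF = 5.59 W/m²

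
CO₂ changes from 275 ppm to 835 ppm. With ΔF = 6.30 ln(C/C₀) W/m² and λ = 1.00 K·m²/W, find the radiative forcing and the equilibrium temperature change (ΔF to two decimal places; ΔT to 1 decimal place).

CO₂: 6.30 × ln(835/275) = 6.30 × ln(3.03636) = 6.30 × 1.11066 = 6.9972 W/m².
ΔT = λ ΔF = 1.00 × 7.00 = 7.0000 K.

ΔF = 7.00 W/m²; ΔT = 7.0 K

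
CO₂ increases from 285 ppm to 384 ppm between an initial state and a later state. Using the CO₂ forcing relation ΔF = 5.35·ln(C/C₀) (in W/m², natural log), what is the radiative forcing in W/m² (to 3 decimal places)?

ΔF = 1.595 W/m²

CO₂ absorption bands are partially saturated, so forcing scales with the logarithm of the concentration ratio.
CO₂: 5.35 × ln(384/285) = 5.35 × ln(1.34737) = 5.35 × 0.29815 = 1.5951 W/m².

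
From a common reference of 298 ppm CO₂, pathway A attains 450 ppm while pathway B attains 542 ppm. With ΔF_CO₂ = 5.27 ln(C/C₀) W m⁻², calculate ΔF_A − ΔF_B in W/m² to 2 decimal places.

ΔF_A = 5.27 ln(450/298) = 5.27 × 0.41215 = 2.1720 W/m².
ΔF_B = 5.27 ln(542/298) = 5.27 × 0.59817 = 3.1524 W/m².
Difference: 2.1720 − 3.1524 = -0.9804 W/m².

ΔF_A − ΔF_B = -0.98 W/m²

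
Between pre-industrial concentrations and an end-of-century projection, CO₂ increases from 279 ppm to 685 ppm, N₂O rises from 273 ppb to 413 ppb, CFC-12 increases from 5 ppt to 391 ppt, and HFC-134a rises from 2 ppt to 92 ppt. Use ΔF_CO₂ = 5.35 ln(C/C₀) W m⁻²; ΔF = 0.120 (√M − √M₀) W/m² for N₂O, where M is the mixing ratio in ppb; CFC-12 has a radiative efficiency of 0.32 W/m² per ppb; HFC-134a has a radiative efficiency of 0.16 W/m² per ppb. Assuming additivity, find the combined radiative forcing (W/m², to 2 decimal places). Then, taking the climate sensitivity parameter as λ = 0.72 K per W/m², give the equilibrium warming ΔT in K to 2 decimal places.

ΔF = 5.40 W/m²; ΔT = 3.89 K

CO₂: 5.35 × ln(685/279) = 5.35 × ln(2.45520) = 5.35 × 0.89821 = 4.8054 W/m².
N₂O: 0.120 × (√413 − √273) = 0.120 × (20.3224 − 16.5227) = 0.120 × 3.7997 = 0.4560 W/m².
CFC-12: Δ = 391 − 5 = 386 ppt = 0.386 ppb; ΔF = 0.32 × 0.386 = 0.1235 W/m².
HFC-134a: Δ = 92 − 2 = 90 ppt = 0.090 ppb; ΔF = 0.16 × 0.090 = 0.0144 W/m².
Total ΔF = 4.8054 + 0.4560 + 0.1235 + 0.0144 = 5.3993 W/m².
ΔT = λ ΔF = 0.72 × 5.40 = 3.8880 K.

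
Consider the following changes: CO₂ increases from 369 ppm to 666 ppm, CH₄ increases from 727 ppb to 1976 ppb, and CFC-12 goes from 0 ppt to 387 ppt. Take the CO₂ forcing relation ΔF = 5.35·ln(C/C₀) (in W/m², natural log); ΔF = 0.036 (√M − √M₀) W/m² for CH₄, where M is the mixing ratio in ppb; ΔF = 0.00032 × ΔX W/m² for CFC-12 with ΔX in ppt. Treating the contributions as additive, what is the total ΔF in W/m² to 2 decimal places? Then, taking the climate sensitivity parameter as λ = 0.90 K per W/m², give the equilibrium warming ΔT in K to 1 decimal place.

ΔF = 3.91 W/m²; ΔT = 3.5 K

CO₂: 5.35 × ln(666/369) = 5.35 × ln(1.80488) = 5.35 × 0.59049 = 3.1591 W/m².
CH₄: 0.036 × (√1976 − √727) = 0.036 × (44.4522 − 26.9629) = 0.036 × 17.4893 = 0.6296 W/m².
CFC-12: ΔF = 0.00032 × (387 − 0) = 0.00032 × 387 = 0.1238 W/m².
Total ΔF = 3.1591 + 0.6296 + 0.1238 = 3.9125 W/m².
ΔT = λ ΔF = 0.90 × 3.91 = 3.5190 K.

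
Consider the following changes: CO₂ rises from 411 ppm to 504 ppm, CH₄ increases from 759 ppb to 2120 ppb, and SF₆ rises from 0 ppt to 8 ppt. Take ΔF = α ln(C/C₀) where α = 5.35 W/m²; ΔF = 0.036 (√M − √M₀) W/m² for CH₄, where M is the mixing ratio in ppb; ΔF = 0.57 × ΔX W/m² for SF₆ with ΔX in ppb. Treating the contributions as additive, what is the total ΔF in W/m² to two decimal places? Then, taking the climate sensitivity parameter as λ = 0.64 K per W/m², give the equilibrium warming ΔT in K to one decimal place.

CO₂: 5.35 × ln(504/411) = 5.35 × ln(1.22628) = 5.35 × 0.20399 = 1.0913 W/m².
CH₄: 0.036 × (√2120 − √759) = 0.036 × (46.0435 − 27.5500) = 0.036 × 18.4935 = 0.6658 W/m².
SF₆: Δ = 8 − 0 = 8 ppt = 0.008 ppb; ΔF = 0.57 × 0.008 = 0.0046 W/m².
Total ΔF = 1.0913 + 0.6658 + 0.0046 = 1.7617 W/m².
ΔT = λ ΔF = 0.64 × 1.76 = 1.1264 K.

ΔF = 1.76 W/m²; ΔT = 1.1 K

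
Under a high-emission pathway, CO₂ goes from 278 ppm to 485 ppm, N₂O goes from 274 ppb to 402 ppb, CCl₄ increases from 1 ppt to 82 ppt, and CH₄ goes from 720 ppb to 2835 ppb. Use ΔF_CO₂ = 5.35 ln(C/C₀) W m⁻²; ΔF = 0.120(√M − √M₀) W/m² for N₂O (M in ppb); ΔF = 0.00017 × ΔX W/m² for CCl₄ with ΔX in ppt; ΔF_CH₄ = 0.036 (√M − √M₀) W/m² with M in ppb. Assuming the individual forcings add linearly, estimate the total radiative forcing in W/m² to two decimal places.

CO₂: 5.35 × ln(485/278) = 5.35 × ln(1.74460) = 5.35 × 0.55653 = 2.9774 W/m².
N₂O: 0.120 × (√402 − √274) = 0.120 × (20.0499 − 16.5529) = 0.120 × 3.4970 = 0.4196 W/m².
CCl₄: ΔF = 0.00017 × (82 − 1) = 0.00017 × 81 = 0.0138 W/m².
CH₄: 0.036 × (√2835 − √720) = 0.036 × (53.2447 − 26.8328) = 0.036 × 26.4119 = 0.9508 W/m².
Total ΔF = 2.9774 + 0.4196 + 0.0138 + 0.9508 = 4.3616 W/m².

ΔF = 4.36 W/m²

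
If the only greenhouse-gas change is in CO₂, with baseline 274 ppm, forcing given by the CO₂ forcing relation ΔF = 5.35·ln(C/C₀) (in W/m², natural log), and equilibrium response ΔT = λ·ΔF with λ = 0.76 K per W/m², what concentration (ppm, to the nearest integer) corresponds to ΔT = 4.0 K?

C ≈ 733 ppm

Required forcing: ΔF = ΔT/λ = 4.0/0.76 = 5.2632 W/m².
Then ln(C/274) = ΔF/5.35 = 5.2632/5.35 = 0.98378.
So C = 274 × e^0.98378 = 274 × 2.67455 = 732.83 ppm.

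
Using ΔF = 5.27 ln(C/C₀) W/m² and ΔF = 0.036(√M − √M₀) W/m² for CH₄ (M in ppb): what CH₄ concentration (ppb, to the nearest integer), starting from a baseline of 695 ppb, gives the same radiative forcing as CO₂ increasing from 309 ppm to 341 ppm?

M ≈ 1664 ppb

CO₂ forcing: 5.27 × ln(341/309) = 5.27 × 0.098541 = 0.51931 W/m².
Set 0.036(√M − √695) = 0.51931: √M = 0.51931/0.036 + √695 = 14.4253 + 26.3629 = 40.7882.
M = (40.7882)² = 1663.68 ppb.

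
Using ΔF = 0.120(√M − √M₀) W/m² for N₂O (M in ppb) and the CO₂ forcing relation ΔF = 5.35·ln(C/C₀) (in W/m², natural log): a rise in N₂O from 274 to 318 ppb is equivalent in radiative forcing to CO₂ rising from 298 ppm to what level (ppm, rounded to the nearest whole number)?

N₂O forcing: 0.120 × (√318 − √274) = 0.120 × (17.8326 − 16.5529) = 0.120 × 1.2797 = 0.15356 W/m².
Set 5.35 ln(C/298) = 0.15356: ln(C/298) = 0.15356/5.35 = 0.02870, so C = 298 × e^0.02870 = 298 × 1.02912 = 306.68 ppm.

C ≈ 307 ppm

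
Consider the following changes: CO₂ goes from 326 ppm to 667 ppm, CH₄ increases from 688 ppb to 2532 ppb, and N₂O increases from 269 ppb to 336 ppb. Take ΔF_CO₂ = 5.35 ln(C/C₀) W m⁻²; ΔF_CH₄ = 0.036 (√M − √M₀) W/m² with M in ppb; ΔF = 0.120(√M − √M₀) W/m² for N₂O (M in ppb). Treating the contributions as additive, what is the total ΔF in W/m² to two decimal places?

ΔF = 4.93 W/m²

CO₂: 5.35 × ln(667/326) = 5.35 × ln(2.04601) = 5.35 × 0.71589 = 3.8300 W/m².
CH₄: 0.036 × (√2532 − √688) = 0.036 × (50.3190 − 26.2298) = 0.036 × 24.0892 = 0.8672 W/m².
N₂O: 0.120 × (√336 − √269) = 0.120 × (18.3303 − 16.4012) = 0.120 × 1.9291 = 0.2315 W/m².
Total ΔF = 3.8300 + 0.8672 + 0.2315 = 4.9287 W/m².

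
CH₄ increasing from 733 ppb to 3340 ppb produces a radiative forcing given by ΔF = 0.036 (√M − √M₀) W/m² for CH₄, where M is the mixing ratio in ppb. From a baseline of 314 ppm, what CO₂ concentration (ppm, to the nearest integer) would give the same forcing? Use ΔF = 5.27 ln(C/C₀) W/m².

C ≈ 387 ppm

CH₄ forcing: 0.036 × (√3340 − √733) = 0.036 × (57.7927 − 27.0740) = 0.036 × 30.7187 = 1.10587 W/m².
Set 5.27 ln(C/314) = 1.10587: ln(C/314) = 1.10587/5.27 = 0.20984, so C = 314 × e^0.20984 = 314 × 1.23348 = 387.31 ppm.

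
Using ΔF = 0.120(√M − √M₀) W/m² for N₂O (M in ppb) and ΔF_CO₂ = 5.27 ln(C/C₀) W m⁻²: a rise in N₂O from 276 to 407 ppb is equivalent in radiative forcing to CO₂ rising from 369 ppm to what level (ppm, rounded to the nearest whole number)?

C ≈ 400 ppm

N₂O forcing: 0.120 × (√407 − √276) = 0.120 × (20.1742 − 16.6132) = 0.120 × 3.5610 = 0.42732 W/m².
Set 5.27 ln(C/369) = 0.42732: ln(C/369) = 0.42732/5.27 = 0.08109, so C = 369 × e^0.08109 = 369 × 1.08447 = 400.17 ppm.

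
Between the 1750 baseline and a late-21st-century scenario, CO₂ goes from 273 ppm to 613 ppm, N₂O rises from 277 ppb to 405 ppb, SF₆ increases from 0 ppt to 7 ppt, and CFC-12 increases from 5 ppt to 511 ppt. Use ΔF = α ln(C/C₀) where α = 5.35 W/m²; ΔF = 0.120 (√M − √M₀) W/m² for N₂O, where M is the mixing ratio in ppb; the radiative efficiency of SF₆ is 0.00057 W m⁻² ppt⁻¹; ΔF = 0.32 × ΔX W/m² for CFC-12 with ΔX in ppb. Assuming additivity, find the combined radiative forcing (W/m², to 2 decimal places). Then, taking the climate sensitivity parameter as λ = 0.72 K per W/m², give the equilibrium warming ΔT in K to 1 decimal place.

CO₂: 5.35 × ln(613/273) = 5.35 × ln(2.24542) = 5.35 × 0.80889 = 4.3276 W/m².
N₂O: 0.120 × (√405 − √277) = 0.120 × (20.1246 − 16.6433) = 0.120 × 3.4813 = 0.4178 W/m².
SF₆: ΔF = 0.00057 × (7 − 0) = 0.00057 × 7 = 0.0040 W/m².
CFC-12: Δ = 511 − 5 = 506 ppt = 0.506 ppb; ΔF = 0.32 × 0.506 = 0.1619 W/m².
Total ΔF = 4.3276 + 0.4178 + 0.0040 + 0.1619 = 4.9113 W/m².
ΔT = λ ΔF = 0.72 × 4.91 = 3.5352 K.

ΔF = 4.91 W/m²; ΔT = 3.5 K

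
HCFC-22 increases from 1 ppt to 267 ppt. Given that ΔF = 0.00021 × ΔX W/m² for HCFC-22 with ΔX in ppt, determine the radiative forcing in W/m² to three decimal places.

ΔF = 0.056 W/m²

HCFC-22: ΔF = 0.00021 × (267 − 1) = 0.00021 × 266 = 0.0559 W/m².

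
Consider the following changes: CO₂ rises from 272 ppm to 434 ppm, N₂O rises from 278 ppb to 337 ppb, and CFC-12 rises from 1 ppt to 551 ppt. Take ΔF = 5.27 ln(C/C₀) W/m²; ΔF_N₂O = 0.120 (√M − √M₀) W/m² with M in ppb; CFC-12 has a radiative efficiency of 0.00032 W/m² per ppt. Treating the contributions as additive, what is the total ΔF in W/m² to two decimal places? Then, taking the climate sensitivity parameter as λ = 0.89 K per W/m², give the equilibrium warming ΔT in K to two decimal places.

CO₂: 5.27 × ln(434/272) = 5.27 × ln(1.59559) = 5.27 × 0.46724 = 2.4624 W/m².
N₂O: 0.120 × (√337 − √278) = 0.120 × (18.3576 − 16.6733) = 0.120 × 1.6843 = 0.2021 W/m².
CFC-12: ΔF = 0.00032 × (551 − 1) = 0.00032 × 550 = 0.1760 W/m².
Total ΔF = 2.4624 + 0.2021 + 0.1760 = 2.8405 W/m².
ΔT = λ ΔF = 0.89 × 2.84 = 2.5276 K.

ΔF = 2.84 W/m²; ΔT = 2.53 K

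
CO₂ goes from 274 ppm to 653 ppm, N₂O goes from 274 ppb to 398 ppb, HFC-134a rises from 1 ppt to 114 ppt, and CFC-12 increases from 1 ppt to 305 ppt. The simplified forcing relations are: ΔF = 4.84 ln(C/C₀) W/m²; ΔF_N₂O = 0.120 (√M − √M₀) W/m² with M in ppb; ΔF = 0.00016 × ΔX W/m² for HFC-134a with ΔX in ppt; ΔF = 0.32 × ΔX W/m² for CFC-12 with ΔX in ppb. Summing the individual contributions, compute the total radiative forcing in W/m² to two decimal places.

CO₂: 4.84 × ln(653/274) = 4.84 × ln(2.38321) = 4.84 × 0.86845 = 4.2033 W/m².
N₂O: 0.120 × (√398 − √274) = 0.120 × (19.9499 − 16.5529) = 0.120 × 3.3970 = 0.4076 W/m².
HFC-134a: ΔF = 0.00016 × (114 − 1) = 0.00016 × 113 = 0.0181 W/m².
CFC-12: Δ = 305 − 1 = 304 ppt = 0.304 ppb; ΔF = 0.32 × 0.304 = 0.0973 W/m².
Total ΔF = 4.2033 + 0.4076 + 0.0181 + 0.0973 = 4.7263 W/m².

ΔF = 4.73 W/m²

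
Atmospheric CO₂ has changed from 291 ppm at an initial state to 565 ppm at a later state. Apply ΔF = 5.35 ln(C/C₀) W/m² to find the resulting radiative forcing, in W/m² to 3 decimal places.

CO₂ absorption bands are partially saturated, so forcing scales with the logarithm of the concentration ratio.
CO₂: 5.35 × ln(565/291) = 5.35 × ln(1.94158) = 5.35 × 0.66350 = 3.5497 W/m².

ΔF = 3.550 W/m²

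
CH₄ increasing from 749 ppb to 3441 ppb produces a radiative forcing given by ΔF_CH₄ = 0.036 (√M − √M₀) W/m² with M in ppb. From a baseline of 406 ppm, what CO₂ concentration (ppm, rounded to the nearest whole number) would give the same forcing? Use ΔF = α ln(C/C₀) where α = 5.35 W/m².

C ≈ 501 ppm

CH₄ forcing: 0.036 × (√3441 − √749) = 0.036 × (58.6600 − 27.3679) = 0.036 × 31.2921 = 1.12652 W/m².
Set 5.35 ln(C/406) = 1.12652: ln(C/406) = 1.12652/5.35 = 0.21056, so C = 406 × e^0.21056 = 406 × 1.23437 = 501.15 ppm.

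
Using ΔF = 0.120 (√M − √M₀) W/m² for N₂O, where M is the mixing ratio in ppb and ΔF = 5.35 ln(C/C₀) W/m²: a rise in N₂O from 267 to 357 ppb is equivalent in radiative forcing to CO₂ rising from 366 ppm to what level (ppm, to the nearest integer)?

N₂O forcing: 0.120 × (√357 − √267) = 0.120 × (18.8944 − 16.3401) = 0.120 × 2.5543 = 0.30652 W/m².
Set 5.35 ln(C/366) = 0.30652: ln(C/366) = 0.30652/5.35 = 0.05729, so C = 366 × e^0.05729 = 366 × 1.05896 = 387.58 ppm.

C ≈ 388 ppm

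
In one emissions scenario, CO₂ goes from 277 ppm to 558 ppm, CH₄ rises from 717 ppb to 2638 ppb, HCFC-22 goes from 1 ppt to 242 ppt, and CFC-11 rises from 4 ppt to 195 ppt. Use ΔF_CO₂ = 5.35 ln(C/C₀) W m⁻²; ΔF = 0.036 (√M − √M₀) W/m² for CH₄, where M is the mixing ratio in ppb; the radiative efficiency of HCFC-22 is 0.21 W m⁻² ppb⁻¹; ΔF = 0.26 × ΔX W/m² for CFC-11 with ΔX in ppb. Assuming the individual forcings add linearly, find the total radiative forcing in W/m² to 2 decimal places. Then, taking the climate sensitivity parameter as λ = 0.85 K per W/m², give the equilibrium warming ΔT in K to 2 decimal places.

ΔF = 4.73 W/m²; ΔT = 4.02 K

CO₂: 5.35 × ln(558/277) = 5.35 × ln(2.01444) = 5.35 × 0.70034 = 3.7468 W/m².
CH₄: 0.036 × (√2638 − √717) = 0.036 × (51.3615 − 26.7769) = 0.036 × 24.5846 = 0.8850 W/m².
HCFC-22: Δ = 242 − 1 = 241 ppt = 0.241 ppb; ΔF = 0.21 × 0.241 = 0.0506 W/m².
CFC-11: Δ = 195 − 4 = 191 ppt = 0.191 ppb; ΔF = 0.26 × 0.191 = 0.0497 W/m².
Total ΔF = 3.7468 + 0.8850 + 0.0506 + 0.0497 = 4.7321 W/m².
ΔT = λ ΔF = 0.85 × 4.73 = 4.0205 K.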